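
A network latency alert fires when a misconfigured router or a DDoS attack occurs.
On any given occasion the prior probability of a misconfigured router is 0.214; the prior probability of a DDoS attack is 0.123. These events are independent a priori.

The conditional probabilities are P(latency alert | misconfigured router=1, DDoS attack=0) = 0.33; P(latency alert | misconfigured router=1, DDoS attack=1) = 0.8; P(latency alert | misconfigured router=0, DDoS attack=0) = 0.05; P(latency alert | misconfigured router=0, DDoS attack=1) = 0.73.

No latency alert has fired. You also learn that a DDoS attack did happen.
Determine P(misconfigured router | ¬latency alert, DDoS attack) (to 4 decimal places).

P(¬latency alert | DDoS attack) = 0.27*0.786 + 0.2*0.214 = 0.212220 + 0.042800 = 0.255020
Restricting to configurations with misconfigured router present: 0.2*0.214 = 0.042800.
So P(misconfigured router | ¬latency alert, DDoS attack) = 0.042800/0.255020 ≈ 0.1678.

P(misconfigured router | ¬latency alert, DDoS attack) ≈ 0.1678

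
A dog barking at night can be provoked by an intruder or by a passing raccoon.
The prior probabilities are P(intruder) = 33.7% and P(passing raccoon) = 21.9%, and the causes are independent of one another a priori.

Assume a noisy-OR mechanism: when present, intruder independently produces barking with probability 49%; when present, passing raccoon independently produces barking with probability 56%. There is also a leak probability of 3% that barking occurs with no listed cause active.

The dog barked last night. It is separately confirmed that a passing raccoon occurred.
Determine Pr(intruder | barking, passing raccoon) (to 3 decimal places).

Pr(intruder | barking, passing raccoon) ≈ 0.410

Under noisy-OR, P(barking | causes) = 1 − (1−0.03)·∏(1−qᵢ) over the active causes.
Weight on intruder=true, given the evidence: 0.782332·0.337 = 0.263646
The normalizing constant is 0.5732·0.663 + 0.782332·0.337 = 0.643678
Posterior = 0.263646 / 0.643678 ≈ 0.410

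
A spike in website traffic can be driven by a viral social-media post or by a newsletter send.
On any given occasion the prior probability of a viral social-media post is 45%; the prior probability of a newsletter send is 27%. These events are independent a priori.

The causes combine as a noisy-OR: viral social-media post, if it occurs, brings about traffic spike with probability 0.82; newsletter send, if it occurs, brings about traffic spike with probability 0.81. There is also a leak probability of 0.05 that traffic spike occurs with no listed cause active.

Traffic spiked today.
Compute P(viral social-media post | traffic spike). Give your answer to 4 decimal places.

Under noisy-OR, P(traffic spike | causes) = 1 − (1−0.05)·∏(1−qᵢ) over the active causes.
Sum P(traffic spike|·) weighted by the priors over the 4 (viral social-media post, newsletter send) configurations:
  P(traffic spike) = 0.05×0.55×0.73 + 0.8195×0.55×0.27 + 0.829×0.45×0.73 + 0.96751×0.45×0.27
        = 0.020075 + 0.121696 + 0.272326 + 0.117552 = 0.531649
Configurations with viral social-media post contribute 0.389878, so
  P(viral social-media post | traffic spike) = 0.389878 / 0.531649 ≈ 0.7333

P(viral social-media post | traffic spike) ≈ 0.7333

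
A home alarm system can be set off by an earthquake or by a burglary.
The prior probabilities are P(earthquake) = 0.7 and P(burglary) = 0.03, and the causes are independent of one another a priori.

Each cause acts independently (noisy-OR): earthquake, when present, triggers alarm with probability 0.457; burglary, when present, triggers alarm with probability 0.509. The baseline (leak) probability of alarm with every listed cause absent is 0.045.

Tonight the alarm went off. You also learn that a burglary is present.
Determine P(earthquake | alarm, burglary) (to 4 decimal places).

Under noisy-OR, P(alarm | causes) = 1 − (1−0.045)·∏(1−qᵢ) over the active causes.
By total probability over both values of earthquake:
  P(alarm | burglary) = 0.531095·0.3 + 0.745385·0.7
        = 0.159328 + 0.521769 = 0.681097
Keeping only the earthquake-present terms gives 0.521769, so
  P(earthquake | alarm, burglary) = 0.521769 / 0.681097 ≈ 0.7661

P(earthquake | alarm, burglary) ≈ 0.7661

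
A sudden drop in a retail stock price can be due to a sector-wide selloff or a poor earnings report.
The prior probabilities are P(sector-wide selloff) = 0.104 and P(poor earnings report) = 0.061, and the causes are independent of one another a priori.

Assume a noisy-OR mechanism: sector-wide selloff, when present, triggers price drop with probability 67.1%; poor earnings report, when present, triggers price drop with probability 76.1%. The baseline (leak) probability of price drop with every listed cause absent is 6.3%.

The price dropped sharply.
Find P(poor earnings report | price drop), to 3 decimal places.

Under noisy-OR, P(price drop | causes) = 1 − (1−0.063)·∏(1−qᵢ) over the active causes.
P(price drop) = 0.063·0.896·0.939 + 0.776057·0.896·0.061 + 0.691727·0.104·0.939 + 0.926323·0.104·0.061 = 0.053005 + 0.042416 + 0.067551 + 0.005877 = 0.168849
Of this, 0.048293 comes from 0.042416 + 0.005877 (the poor earnings report=true cases).
P(poor earnings report | price drop) = 0.048293 / 0.168849 ≈ 0.286

P(poor earnings report | price drop) ≈ 0.286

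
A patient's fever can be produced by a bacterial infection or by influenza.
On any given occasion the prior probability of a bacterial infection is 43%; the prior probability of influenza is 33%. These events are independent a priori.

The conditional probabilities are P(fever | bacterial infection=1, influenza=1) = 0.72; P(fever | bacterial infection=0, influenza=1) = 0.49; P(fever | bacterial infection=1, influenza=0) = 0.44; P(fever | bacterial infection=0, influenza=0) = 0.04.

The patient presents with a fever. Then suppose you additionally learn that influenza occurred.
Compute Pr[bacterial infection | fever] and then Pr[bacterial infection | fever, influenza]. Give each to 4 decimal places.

Pr[bacterial infection | fever] ≈ 0.6806; Pr[bacterial infection | fever, influenza] ≈ 0.5257

P(fever) = 0.04×0.57×0.67 + 0.49×0.57×0.33 + 0.44×0.43×0.67 + 0.72×0.43×0.33 = 0.015276 + 0.092169 + 0.126764 + 0.102168 = 0.336377
Of this, 0.228932 comes from 0.126764 + 0.102168 (the bacterial infection=true cases).
So P(bacterial infection | fever) = 0.228932/0.336377 ≈ 0.6806.

With the extra evidence:
Numerator (weight on configurations with bacterial infection): 0.72×0.43 = 0.309600
Denominator P(fever | influenza): 0.49×0.57 + 0.72×0.43 = 0.588900
P(bacterial infection | fever, influenza) = 0.309600/0.588900 ≈ 0.5257
— influenza explains away the evidence for bacterial infection.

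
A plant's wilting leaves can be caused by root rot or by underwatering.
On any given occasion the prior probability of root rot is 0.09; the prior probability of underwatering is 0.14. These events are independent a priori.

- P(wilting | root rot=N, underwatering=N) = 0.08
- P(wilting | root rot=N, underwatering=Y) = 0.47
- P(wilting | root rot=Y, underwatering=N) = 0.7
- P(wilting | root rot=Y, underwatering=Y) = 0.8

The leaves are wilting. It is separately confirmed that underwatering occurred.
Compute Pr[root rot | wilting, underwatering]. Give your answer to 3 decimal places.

Pr[root rot | wilting, underwatering] ≈ 0.144

P(wilting | underwatering) = 0.47·0.91 + 0.8·0.09 = 0.427700 + 0.072000 = 0.499700
The root rot-present share is 0.8·0.09 = 0.072000.
P(root rot | wilting, underwatering) = 0.072000 / 0.499700 ≈ 0.144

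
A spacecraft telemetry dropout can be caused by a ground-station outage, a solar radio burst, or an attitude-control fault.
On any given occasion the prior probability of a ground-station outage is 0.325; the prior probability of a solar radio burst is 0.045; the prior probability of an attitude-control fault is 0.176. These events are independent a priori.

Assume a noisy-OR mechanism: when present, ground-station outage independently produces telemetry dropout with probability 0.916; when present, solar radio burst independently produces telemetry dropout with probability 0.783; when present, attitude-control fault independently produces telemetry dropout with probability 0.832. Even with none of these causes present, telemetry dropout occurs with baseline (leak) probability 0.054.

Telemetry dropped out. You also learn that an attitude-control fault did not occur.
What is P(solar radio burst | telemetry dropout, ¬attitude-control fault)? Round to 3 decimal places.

Under noisy-OR, P(telemetry dropout | causes) = 1 − (1−0.054)·∏(1−qᵢ) over the active causes.
For the numerator, keep only solar radio burst=true terms: 0.024140 + 0.014373 = 0.038513
The normalizing constant is 0.054·0.675·0.955 + 0.794718·0.675·0.045 + 0.920536·0.325·0.955 + 0.982756·0.325·0.045 = 0.359034
P(solar radio burst | telemetry dropout, ¬attitude-control fault) = 0.038513/0.359034 ≈ 0.107

P(solar radio burst | telemetry dropout, ¬attitude-control fault) ≈ 0.107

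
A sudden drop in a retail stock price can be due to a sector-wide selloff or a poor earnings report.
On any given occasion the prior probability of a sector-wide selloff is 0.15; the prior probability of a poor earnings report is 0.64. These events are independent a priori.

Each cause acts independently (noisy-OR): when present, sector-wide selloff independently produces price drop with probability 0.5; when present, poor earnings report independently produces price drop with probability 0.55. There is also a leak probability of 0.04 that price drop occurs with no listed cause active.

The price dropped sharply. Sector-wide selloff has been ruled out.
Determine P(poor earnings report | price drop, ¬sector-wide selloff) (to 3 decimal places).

P(poor earnings report | price drop, ¬sector-wide selloff) ≈ 0.962

Under noisy-OR, P(price drop | causes) = 1 − (1−0.04)·∏(1−qᵢ) over the active causes.
Numerator (weight on configurations with poor earnings report): 0.568*0.64 = 0.363520
The normalizing constant is 0.04*0.36 + 0.568*0.64 = 0.377920
P(poor earnings report | price drop, ¬sector-wide selloff) = 0.363520/0.377920 ≈ 0.962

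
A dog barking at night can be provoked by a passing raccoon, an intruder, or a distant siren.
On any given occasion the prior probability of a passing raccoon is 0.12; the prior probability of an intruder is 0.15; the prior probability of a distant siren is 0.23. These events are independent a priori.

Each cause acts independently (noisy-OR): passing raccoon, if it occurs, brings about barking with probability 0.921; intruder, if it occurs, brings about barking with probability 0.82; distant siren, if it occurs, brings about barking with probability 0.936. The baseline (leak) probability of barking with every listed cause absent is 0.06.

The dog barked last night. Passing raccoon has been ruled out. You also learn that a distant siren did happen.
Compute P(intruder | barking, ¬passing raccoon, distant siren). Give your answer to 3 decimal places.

Under noisy-OR, P(barking | causes) = 1 − (1−0.06)·∏(1−qᵢ) over the active causes.
Enumerate both values of intruder and weight by the priors:
  P(barking | ¬passing raccoon, distant siren) = 0.93984·0.85 + 0.989171·0.15
        = 0.798864 + 0.148376 = 0.947240
Configurations with intruder contribute 0.148376, so
  P(intruder | barking, ¬passing raccoon, distant siren) = 0.148376 / 0.947240 ≈ 0.157

P(intruder | barking, ¬passing raccoon, distant siren) ≈ 0.157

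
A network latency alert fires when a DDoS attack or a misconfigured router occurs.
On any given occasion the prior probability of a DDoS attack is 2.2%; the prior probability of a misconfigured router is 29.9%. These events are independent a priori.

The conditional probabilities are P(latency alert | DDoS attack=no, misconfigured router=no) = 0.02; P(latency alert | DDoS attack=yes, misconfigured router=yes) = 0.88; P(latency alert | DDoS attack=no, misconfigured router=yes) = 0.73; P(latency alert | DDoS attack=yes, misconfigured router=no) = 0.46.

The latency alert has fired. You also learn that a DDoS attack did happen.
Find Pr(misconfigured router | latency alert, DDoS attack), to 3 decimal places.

P(latency alert | DDoS attack) = 0.46×0.701 + 0.88×0.299 = 0.322460 + 0.263120 = 0.585580
The misconfigured router-present share is 0.88×0.299 = 0.263120.
So P(misconfigured router | latency alert, DDoS attack) = 0.263120/0.585580 ≈ 0.449.

Pr(misconfigured router | latency alert, DDoS attack) ≈ 0.449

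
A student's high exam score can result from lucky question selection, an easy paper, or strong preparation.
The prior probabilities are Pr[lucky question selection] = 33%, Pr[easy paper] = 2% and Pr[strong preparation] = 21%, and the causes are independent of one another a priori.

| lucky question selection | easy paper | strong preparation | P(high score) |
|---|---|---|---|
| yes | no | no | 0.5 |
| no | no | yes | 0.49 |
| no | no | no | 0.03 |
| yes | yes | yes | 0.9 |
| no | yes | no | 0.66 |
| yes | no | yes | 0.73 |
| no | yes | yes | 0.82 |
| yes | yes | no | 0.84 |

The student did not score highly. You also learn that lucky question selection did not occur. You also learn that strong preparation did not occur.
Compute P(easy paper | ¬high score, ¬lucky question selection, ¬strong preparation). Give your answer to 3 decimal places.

P(easy paper | ¬high score, ¬lucky question selection, ¬strong preparation) ≈ 0.007

Weight on easy paper=true, given the evidence: 0.34×0.02 = 0.006800
Normalizer over all consistent configurations: 0.97×0.98 + 0.34×0.02 = 0.957400
Posterior = 0.006800 / 0.957400 ≈ 0.007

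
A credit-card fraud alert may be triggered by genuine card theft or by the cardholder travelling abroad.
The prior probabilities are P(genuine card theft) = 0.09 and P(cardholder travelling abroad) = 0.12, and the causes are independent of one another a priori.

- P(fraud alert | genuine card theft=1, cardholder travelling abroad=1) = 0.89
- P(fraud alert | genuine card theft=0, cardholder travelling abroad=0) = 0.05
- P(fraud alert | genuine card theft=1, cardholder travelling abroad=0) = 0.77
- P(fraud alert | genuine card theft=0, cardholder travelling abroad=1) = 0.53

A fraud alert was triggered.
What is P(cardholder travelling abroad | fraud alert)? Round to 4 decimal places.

P(cardholder travelling abroad | fraud alert) ≈ 0.4005

Sum P(fraud alert|·) weighted by the priors over the 4 (genuine card theft, cardholder travelling abroad) configurations:
  P(fraud alert) = 0.05×0.91×0.88 + 0.53×0.91×0.12 + 0.77×0.09×0.88 + 0.89×0.09×0.12
        = 0.040040 + 0.057876 + 0.060984 + 0.009612 = 0.168512
The terms with cardholder travelling abroad present sum to 0.067488, so
  P(cardholder travelling abroad | fraud alert) = 0.067488 / 0.168512 ≈ 0.4005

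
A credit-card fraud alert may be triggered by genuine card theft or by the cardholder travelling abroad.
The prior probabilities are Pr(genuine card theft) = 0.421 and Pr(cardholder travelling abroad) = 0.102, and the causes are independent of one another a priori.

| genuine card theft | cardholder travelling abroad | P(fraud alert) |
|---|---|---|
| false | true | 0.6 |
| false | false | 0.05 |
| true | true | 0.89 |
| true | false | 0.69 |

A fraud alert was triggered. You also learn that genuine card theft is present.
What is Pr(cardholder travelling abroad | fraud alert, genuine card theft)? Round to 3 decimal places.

P(fraud alert | genuine card theft) = 0.69*0.898 + 0.89*0.102 = 0.619620 + 0.090780 = 0.710400
The cardholder travelling abroad-present share is 0.89*0.102 = 0.090780.
So P(cardholder travelling abroad | fraud alert, genuine card theft) = 0.090780/0.710400 ≈ 0.128.

Pr(cardholder travelling abroad | fraud alert, genuine card theft) ≈ 0.128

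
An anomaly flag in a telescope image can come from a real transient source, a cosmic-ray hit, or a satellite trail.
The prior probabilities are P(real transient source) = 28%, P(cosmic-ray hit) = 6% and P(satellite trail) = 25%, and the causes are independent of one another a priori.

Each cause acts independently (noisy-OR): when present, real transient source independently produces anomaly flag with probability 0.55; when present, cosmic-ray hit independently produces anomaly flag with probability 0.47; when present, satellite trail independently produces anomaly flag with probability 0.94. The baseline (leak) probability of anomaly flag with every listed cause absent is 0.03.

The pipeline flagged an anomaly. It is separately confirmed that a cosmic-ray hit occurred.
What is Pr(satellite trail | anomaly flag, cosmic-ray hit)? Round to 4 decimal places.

Pr(satellite trail | anomaly flag, cosmic-ray hit) ≈ 0.3649

Under noisy-OR, P(anomaly flag | causes) = 1 − (1−0.03)·∏(1−qᵢ) over the active causes.
P(anomaly flag | cosmic-ray hit) = 0.4859*0.72*0.75 + 0.969154*0.72*0.25 + 0.768655*0.28*0.75 + 0.986119*0.28*0.25 = 0.262386 + 0.174448 + 0.161418 + 0.069028 = 0.667280
Restricting to configurations with satellite trail present: 0.174448 + 0.069028 = 0.243476.
Hence the posterior is 0.243476/0.667280 ≈ 0.3649.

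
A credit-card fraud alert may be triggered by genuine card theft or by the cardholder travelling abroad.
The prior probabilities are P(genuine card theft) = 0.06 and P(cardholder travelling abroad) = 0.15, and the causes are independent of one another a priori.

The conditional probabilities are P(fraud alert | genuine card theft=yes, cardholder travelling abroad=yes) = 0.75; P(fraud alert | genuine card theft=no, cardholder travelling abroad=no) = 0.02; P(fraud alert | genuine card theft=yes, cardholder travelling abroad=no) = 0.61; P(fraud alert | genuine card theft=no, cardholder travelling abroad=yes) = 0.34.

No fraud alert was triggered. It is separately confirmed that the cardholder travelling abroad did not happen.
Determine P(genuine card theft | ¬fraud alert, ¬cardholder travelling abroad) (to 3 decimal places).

P(genuine card theft | ¬fraud alert, ¬cardholder travelling abroad) ≈ 0.025

Sum P(¬fraud alert|·) weighted by the priors over both values of genuine card theft:
  P(¬fraud alert | ¬cardholder travelling abroad) = 0.98*0.94 + 0.39*0.06
        = 0.921200 + 0.023400 = 0.944600
Configurations with genuine card theft contribute 0.023400, so
  P(genuine card theft | ¬fraud alert, ¬cardholder travelling abroad) = 0.023400 / 0.944600 ≈ 0.025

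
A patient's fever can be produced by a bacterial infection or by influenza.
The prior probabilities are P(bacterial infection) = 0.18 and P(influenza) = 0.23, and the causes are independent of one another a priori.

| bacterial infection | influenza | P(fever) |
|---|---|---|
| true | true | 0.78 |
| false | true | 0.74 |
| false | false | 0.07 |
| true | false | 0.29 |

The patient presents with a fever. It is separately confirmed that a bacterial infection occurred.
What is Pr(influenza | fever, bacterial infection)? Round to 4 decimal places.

Pr(influenza | fever, bacterial infection) ≈ 0.4455

P(fever | bacterial infection) = 0.29·0.77 + 0.78·0.23 = 0.223300 + 0.179400 = 0.402700
The influenza-present share is 0.78·0.23 = 0.179400.
Hence the posterior is 0.179400/0.402700 ≈ 0.4455.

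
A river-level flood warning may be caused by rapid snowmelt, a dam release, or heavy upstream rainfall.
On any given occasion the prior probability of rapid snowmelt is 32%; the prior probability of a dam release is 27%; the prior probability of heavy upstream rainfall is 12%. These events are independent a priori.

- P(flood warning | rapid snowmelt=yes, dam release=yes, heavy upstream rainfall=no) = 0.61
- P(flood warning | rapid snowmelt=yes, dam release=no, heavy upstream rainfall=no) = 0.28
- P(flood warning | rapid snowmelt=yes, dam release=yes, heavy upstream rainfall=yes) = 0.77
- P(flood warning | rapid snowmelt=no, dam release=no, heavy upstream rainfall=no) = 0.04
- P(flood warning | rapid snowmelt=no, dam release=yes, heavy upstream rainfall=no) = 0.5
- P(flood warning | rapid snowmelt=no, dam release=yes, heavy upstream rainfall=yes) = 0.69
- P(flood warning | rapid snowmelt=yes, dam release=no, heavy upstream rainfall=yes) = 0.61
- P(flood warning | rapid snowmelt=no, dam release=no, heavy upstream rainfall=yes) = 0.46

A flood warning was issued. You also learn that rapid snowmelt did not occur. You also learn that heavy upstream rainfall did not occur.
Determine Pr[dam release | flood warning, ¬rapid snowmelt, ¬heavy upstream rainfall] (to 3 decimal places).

Numerator (weight on configurations with dam release): 0.5*0.27 = 0.135000
The normalizing constant is 0.04*0.73 + 0.5*0.27 = 0.164200
P(dam release | flood warning, ¬rapid snowmelt, ¬heavy upstream rainfall) = 0.135000/0.164200 ≈ 0.822

Pr[dam release | flood warning, ¬rapid snowmelt, ¬heavy upstream rainfall] ≈ 0.822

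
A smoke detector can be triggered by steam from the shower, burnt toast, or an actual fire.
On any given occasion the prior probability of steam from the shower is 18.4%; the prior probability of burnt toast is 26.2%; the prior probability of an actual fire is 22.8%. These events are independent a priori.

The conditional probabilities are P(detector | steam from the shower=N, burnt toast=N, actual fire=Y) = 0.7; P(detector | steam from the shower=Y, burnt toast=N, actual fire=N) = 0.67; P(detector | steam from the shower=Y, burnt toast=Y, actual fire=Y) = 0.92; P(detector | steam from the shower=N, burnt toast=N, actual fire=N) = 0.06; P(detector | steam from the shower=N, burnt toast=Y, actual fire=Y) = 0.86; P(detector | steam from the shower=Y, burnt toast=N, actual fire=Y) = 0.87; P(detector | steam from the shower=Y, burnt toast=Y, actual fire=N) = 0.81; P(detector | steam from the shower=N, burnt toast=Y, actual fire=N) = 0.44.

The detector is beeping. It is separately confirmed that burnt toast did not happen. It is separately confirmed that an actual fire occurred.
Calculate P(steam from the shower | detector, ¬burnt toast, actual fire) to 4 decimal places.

By total probability over both values of steam from the shower:
  P(detector | ¬burnt toast, actual fire) = 0.7×0.816 + 0.87×0.184
        = 0.571200 + 0.160080 = 0.731280
Keeping only the steam from the shower-present terms gives 0.160080, so
  P(steam from the shower | detector, ¬burnt toast, actual fire) = 0.160080 / 0.731280 ≈ 0.2189

P(steam from the shower | detector, ¬burnt toast, actual fire) ≈ 0.2189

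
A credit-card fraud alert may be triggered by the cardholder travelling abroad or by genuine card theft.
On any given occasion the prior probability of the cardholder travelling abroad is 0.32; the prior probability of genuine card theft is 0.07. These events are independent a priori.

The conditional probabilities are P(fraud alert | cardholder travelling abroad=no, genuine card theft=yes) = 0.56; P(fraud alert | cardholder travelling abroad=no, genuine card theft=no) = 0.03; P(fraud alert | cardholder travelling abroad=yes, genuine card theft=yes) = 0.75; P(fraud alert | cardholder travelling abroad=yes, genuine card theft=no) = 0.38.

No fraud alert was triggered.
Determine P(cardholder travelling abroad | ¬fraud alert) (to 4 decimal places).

P(cardholder travelling abroad | ¬fraud alert) ≈ 0.2306

By total probability over the 4 (cardholder travelling abroad, genuine card theft) configurations:
  P(¬fraud alert) = 0.97·0.68·0.93 + 0.44·0.68·0.07 + 0.62·0.32·0.93 + 0.25·0.32·0.07
        = 0.613428 + 0.020944 + 0.184512 + 0.005600 = 0.824484
Keeping only the cardholder travelling abroad-present terms gives 0.190112, so
  P(cardholder travelling abroad | ¬fraud alert) = 0.190112 / 0.824484 ≈ 0.2306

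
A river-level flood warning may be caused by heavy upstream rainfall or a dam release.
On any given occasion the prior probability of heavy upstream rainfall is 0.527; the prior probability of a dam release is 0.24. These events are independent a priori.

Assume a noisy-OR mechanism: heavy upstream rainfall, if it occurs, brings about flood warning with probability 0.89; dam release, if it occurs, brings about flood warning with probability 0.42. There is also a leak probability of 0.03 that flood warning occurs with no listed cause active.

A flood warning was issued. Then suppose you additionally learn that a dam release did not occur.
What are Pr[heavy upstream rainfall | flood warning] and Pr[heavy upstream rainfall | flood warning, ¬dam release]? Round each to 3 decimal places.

Under noisy-OR, P(flood warning | causes) = 1 − (1−0.03)·∏(1−qᵢ) over the active causes.
For the numerator, keep only heavy upstream rainfall=true terms: 0.357785 + 0.118653 = 0.476438
Normalizer over all consistent configurations: 0.03×0.473×0.76 + 0.4374×0.473×0.24 + 0.8933×0.527×0.76 + 0.938114×0.527×0.24 = 0.536876
P(heavy upstream rainfall | flood warning) = 0.476438/0.536876 ≈ 0.887

Now condition on the additional information:
Enumerate both values of heavy upstream rainfall and weight by the priors:
  P(flood warning | ¬dam release) = 0.03*0.473 + 0.8933*0.527
        = 0.014190 + 0.470769 = 0.484959
Keeping only the heavy upstream rainfall-present terms gives 0.470769, so
  P(heavy upstream rainfall | flood warning, ¬dam release) = 0.470769 / 0.484959 ≈ 0.971
Ruling out dam release raises the posterior on heavy upstream rainfall — the flip side of explaining away.

Pr[heavy upstream rainfall | flood warning] ≈ 0.887; Pr[heavy upstream rainfall | flood warning, ¬dam release] ≈ 0.971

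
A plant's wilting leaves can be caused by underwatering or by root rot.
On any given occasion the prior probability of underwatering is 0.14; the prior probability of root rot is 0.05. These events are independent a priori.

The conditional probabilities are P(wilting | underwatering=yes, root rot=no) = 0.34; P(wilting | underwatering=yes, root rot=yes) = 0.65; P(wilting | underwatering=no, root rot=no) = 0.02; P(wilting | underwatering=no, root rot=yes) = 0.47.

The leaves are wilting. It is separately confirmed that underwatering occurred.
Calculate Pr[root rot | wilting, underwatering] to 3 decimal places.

P(wilting | underwatering) = 0.34×0.95 + 0.65×0.05 = 0.323000 + 0.032500 = 0.355500
Restricting to configurations with root rot present: 0.65×0.05 = 0.032500.
So P(root rot | wilting, underwatering) = 0.032500/0.355500 ≈ 0.091.

Pr[root rot | wilting, underwatering] ≈ 0.091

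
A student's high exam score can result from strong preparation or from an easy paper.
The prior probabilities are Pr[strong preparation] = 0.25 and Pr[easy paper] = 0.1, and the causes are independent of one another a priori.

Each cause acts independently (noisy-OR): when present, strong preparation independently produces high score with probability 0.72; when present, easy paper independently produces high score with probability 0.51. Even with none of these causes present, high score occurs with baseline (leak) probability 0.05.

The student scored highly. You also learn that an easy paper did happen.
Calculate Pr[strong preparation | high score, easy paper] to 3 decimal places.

Pr[strong preparation | high score, easy paper] ≈ 0.352

Under noisy-OR, P(high score | causes) = 1 − (1−0.05)·∏(1−qᵢ) over the active causes.
Sum P(high score|·) weighted by the priors over both values of strong preparation:
  P(high score | easy paper) = 0.5345*0.75 + 0.86966*0.25
        = 0.400875 + 0.217415 = 0.618290
Configurations with strong preparation contribute 0.217415, so
  P(strong preparation | high score, easy paper) = 0.217415 / 0.618290 ≈ 0.352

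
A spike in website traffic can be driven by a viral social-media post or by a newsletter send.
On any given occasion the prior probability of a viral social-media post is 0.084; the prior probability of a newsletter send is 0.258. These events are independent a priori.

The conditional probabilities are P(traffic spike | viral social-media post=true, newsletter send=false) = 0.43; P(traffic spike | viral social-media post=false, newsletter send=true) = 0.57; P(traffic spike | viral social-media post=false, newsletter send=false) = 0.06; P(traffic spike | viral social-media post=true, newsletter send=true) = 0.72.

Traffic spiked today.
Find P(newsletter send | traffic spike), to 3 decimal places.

P(newsletter send | traffic spike) ≈ 0.690

Sum P(traffic spike|·) weighted by the priors over the 4 (viral social-media post, newsletter send) configurations:
  P(traffic spike) = 0.06×0.916×0.742 + 0.57×0.916×0.258 + 0.43×0.084×0.742 + 0.72×0.084×0.258
        = 0.040780 + 0.134707 + 0.026801 + 0.015604 = 0.217892
Configurations with newsletter send contribute 0.150311, so
  P(newsletter send | traffic spike) = 0.150311 / 0.217892 ≈ 0.690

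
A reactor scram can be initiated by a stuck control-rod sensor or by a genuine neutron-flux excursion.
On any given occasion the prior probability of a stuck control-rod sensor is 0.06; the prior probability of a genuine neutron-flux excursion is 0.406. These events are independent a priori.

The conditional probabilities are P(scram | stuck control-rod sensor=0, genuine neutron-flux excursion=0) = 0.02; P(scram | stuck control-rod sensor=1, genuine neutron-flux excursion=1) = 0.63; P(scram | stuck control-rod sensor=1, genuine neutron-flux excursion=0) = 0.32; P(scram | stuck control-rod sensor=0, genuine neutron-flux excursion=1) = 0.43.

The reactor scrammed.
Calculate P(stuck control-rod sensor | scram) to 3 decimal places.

P(stuck control-rod sensor | scram) ≈ 0.132

For the numerator, keep only stuck control-rod sensor=true terms: 0.011405 + 0.015347 = 0.026752
The normalizing constant is 0.02*0.94*0.594 + 0.43*0.94*0.406 + 0.32*0.06*0.594 + 0.63*0.06*0.406 = 0.202024
Posterior = 0.026752 / 0.202024 ≈ 0.132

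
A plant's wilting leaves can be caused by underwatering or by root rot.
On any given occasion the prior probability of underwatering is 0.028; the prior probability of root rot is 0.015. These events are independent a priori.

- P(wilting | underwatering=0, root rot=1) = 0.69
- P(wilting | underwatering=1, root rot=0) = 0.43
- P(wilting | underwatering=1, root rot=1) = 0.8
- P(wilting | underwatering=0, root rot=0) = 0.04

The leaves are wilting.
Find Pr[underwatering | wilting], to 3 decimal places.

Pr[underwatering | wilting] ≈ 0.201

Weight on underwatering=true, given the evidence: 0.011859 + 0.000336 = 0.012195
Normalizer over all consistent configurations: 0.04*0.972*0.985 + 0.69*0.972*0.015 + 0.43*0.028*0.985 + 0.8*0.028*0.015 = 0.060552
Posterior = 0.012195 / 0.060552 ≈ 0.201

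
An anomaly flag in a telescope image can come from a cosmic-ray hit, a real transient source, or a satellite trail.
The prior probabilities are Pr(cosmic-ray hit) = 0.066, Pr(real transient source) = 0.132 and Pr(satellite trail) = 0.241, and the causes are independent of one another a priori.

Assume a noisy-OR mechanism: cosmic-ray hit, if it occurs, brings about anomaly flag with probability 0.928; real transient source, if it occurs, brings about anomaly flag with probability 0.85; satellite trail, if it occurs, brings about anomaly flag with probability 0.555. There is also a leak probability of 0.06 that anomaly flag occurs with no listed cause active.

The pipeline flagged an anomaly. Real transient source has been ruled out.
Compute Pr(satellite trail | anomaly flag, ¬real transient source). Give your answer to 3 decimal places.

Under noisy-OR, P(anomaly flag | causes) = 1 − (1−0.06)·∏(1−qᵢ) over the active causes.
Enumerate the 4 (cosmic-ray hit, satellite trail) configurations and weight by the priors:
  P(anomaly flag | ¬real transient source) = 0.06·0.934·0.759 + 0.5817·0.934·0.241 + 0.93232·0.066·0.759 + 0.969882·0.066·0.241
        = 0.042534 + 0.130937 + 0.046704 + 0.015427 = 0.235602
Configurations with satellite trail contribute 0.146364, so
  P(satellite trail | anomaly flag, ¬real transient source) = 0.146364 / 0.235602 ≈ 0.621

Pr(satellite trail | anomaly flag, ¬real transient source) ≈ 0.621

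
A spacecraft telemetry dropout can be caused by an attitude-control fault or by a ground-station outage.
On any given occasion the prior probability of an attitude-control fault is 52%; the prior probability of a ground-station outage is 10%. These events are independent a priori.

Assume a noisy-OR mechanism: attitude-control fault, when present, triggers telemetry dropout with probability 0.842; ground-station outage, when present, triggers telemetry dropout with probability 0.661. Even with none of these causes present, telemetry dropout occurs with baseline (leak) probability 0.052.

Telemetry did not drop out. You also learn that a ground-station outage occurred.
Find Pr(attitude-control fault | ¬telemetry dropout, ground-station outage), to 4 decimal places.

Pr(attitude-control fault | ¬telemetry dropout, ground-station outage) ≈ 0.1462

Under noisy-OR, P(telemetry dropout | causes) = 1 − (1−0.052)·∏(1−qᵢ) over the active causes.
P(¬telemetry dropout | ground-station outage) = 0.321372*0.48 + 0.050777*0.52 = 0.154259 + 0.026404 = 0.180663
The attitude-control fault-present share is 0.050777*0.52 = 0.026404.
So P(attitude-control fault | ¬telemetry dropout, ground-station outage) = 0.026404/0.180663 ≈ 0.1462.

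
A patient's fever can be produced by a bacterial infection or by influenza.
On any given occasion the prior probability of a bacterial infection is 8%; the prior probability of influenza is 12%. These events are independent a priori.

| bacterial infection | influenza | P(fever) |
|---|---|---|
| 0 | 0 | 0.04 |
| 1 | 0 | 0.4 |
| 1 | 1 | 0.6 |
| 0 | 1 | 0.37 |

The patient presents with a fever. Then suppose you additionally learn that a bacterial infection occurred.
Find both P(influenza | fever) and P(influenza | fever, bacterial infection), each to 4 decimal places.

P(influenza | fever) ≈ 0.4350; P(influenza | fever, bacterial infection) ≈ 0.1698

By total probability over the 4 (bacterial infection, influenza) configurations:
  P(fever) = 0.04*0.92*0.88 + 0.37*0.92*0.12 + 0.4*0.08*0.88 + 0.6*0.08*0.12
        = 0.032384 + 0.040848 + 0.028160 + 0.005760 = 0.107152
The terms with influenza present sum to 0.046608, so
  P(influenza | fever) = 0.046608 / 0.107152 ≈ 0.4350

Now condition on the additional information:
P(fever | bacterial infection) = 0.4·0.88 + 0.6·0.12 = 0.352000 + 0.072000 = 0.424000
Restricting to configurations with influenza present: 0.6·0.12 = 0.072000.
So P(influenza | fever, bacterial infection) = 0.072000/0.424000 ≈ 0.1698.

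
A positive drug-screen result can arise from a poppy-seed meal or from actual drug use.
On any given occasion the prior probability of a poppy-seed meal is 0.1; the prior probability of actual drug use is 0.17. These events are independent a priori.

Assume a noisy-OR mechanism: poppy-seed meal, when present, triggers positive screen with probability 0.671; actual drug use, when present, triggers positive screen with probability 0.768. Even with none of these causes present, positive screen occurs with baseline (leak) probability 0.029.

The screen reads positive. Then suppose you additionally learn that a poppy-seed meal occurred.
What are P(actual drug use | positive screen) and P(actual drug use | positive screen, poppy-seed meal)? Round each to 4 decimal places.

Under noisy-OR, P(positive screen | causes) = 1 − (1−0.029)·∏(1−qᵢ) over the active causes.
Numerator (weight on configurations with actual drug use): 0.118533 + 0.015740 = 0.134273
The normalizing constant is 0.029*0.9*0.83 + 0.774728*0.9*0.17 + 0.680541*0.1*0.83 + 0.925886*0.1*0.17 = 0.212421
Posterior = 0.134273 / 0.212421 ≈ 0.6321

Now condition on the additional information:
P(positive screen | poppy-seed meal) = 0.680541×0.83 + 0.925886×0.17 = 0.564849 + 0.157401 = 0.722250
The actual drug use-present share is 0.925886×0.17 = 0.157401.
Hence the posterior is 0.157401/0.722250 ≈ 0.2179.
Conditioning on poppy-seed meal lowers the posterior on actual drug use: the classic explaining-away effect in a common-effect structure.

P(actual drug use | positive screen) ≈ 0.6321; P(actual drug use | positive screen, poppy-seed meal) ≈ 0.2179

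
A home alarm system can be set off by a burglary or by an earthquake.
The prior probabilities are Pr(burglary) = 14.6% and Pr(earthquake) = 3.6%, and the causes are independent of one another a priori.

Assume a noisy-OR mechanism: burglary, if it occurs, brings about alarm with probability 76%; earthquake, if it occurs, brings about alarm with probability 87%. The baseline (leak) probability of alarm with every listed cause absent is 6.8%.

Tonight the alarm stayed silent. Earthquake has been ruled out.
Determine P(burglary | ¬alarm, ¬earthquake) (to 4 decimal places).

Under noisy-OR, P(alarm | causes) = 1 − (1−0.068)·∏(1−qᵢ) over the active causes.
P(¬alarm | ¬earthquake) = 0.932*0.854 + 0.22368*0.146 = 0.795928 + 0.032657 = 0.828585
Of this, 0.032657 comes from 0.22368*0.146 (the burglary=true cases).
So P(burglary | ¬alarm, ¬earthquake) = 0.032657/0.828585 ≈ 0.0394.

P(burglary | ¬alarm, ¬earthquake) ≈ 0.0394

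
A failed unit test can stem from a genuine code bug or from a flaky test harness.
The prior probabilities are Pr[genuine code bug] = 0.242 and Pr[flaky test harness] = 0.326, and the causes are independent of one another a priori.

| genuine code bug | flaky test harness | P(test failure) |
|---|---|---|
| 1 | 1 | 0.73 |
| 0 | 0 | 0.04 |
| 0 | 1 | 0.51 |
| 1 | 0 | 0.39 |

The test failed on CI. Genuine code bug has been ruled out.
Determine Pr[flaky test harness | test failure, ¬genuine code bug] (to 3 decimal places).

By total probability over both values of flaky test harness:
  P(test failure | ¬genuine code bug) = 0.04*0.674 + 0.51*0.326
        = 0.026960 + 0.166260 = 0.193220
The terms with flaky test harness present sum to 0.166260, so
  P(flaky test harness | test failure, ¬genuine code bug) = 0.166260 / 0.193220 ≈ 0.860

Pr[flaky test harness | test failure, ¬genuine code bug] ≈ 0.860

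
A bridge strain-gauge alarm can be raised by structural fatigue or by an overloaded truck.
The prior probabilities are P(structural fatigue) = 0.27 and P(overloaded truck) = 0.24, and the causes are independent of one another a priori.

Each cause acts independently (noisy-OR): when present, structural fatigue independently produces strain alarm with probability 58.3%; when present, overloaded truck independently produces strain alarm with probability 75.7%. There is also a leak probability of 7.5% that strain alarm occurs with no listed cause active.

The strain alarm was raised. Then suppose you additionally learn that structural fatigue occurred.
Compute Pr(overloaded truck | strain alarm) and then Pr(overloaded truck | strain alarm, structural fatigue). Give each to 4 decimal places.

Under noisy-OR, P(strain alarm | causes) = 1 − (1−0.075)·∏(1−qᵢ) over the active causes.
For the numerator, keep only overloaded truck=true terms: 0.135819 + 0.058726 = 0.194545
Normalizer over all consistent configurations: 0.075×0.73×0.76 + 0.775225×0.73×0.24 + 0.614275×0.27×0.76 + 0.906269×0.27×0.24 = 0.362204
Posterior = 0.194545 / 0.362204 ≈ 0.5371

With the extra evidence:
For the numerator, keep only overloaded truck=true terms: 0.906269·0.24 = 0.217505
The normalizing constant is 0.614275·0.76 + 0.906269·0.24 = 0.684354
P(overloaded truck | strain alarm, structural fatigue) = 0.217505/0.684354 ≈ 0.3178
— structural fatigue explains away the evidence for overloaded truck.

Pr(overloaded truck | strain alarm) ≈ 0.5371; Pr(overloaded truck | strain alarm, structural fatigue) ≈ 0.3178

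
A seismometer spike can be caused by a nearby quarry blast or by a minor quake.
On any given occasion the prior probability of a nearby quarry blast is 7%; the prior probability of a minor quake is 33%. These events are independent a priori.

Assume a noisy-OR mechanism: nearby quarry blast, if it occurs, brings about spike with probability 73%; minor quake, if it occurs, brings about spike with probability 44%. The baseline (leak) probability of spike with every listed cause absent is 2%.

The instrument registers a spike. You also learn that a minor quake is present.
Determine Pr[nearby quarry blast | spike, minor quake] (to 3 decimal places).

Under noisy-OR, P(spike | causes) = 1 − (1−0.02)·∏(1−qᵢ) over the active causes.
Enumerate both values of nearby quarry blast and weight by the priors:
  P(spike | minor quake) = 0.4512·0.93 + 0.851824·0.07
        = 0.419616 + 0.059628 = 0.479244
Keeping only the nearby quarry blast-present terms gives 0.059628, so
  P(nearby quarry blast | spike, minor quake) = 0.059628 / 0.479244 ≈ 0.124

Pr[nearby quarry blast | spike, minor quake] ≈ 0.124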